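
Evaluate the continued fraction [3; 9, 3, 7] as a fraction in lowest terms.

637/205

Fold from the inside: start with 7/1.
  3 + 1/7 = 22/7
  9 + 7/22 = 205/22
  3 + 22/205 = 637/205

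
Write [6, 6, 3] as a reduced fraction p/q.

117/19

Fold from the inside: start with 3/1.
  6 + 1/3 = 19/3
  6 + 3/19 = 117/19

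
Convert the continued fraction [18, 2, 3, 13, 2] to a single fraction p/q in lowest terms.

3557/193

Fold from the inside: start with 2/1.
  13 + 1/2 = 27/2
  3 + 2/27 = 83/27
  2 + 27/83 = 193/83
  18 + 83/193 = 3557/193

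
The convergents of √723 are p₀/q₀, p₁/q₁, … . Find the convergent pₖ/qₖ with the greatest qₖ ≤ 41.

242/9

√723 = [26; 1, 7, 1, 52, …] (period length 4).
Convergents:
  p_0/q_0 = 26/1
  p_1/q_1 = 27/1
  p_2/q_2 = 215/8
  p_3/q_3 = 242/9
  p_4/q_4 = 12799/476
q_3 = 9 ≤ 41 < 476 = q_4, so the answer is 242/9.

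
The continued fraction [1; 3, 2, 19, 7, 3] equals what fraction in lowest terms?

3877/3013

Fold from the inside: start with 3/1.
  7 + 1/3 = 22/3
  19 + 3/22 = 421/22
  2 + 22/421 = 864/421
  3 + 421/864 = 3013/864
  1 + 864/3013 = 3877/3013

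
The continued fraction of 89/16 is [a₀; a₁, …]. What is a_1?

89 = 5·16 + 9   →  a_0 = 5
16 = 1·9 + 7   →  a_1 = 1

1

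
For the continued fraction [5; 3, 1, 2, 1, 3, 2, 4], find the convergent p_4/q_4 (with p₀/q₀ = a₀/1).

79/15

Using pₖ = aₖpₖ₋₁ + pₖ₋₂, qₖ = aₖqₖ₋₁ + qₖ₋₂ (with p₋₁=1, p₋₂=0, q₋₁=0, q₋₂=1):
  k=0: a=5, p=5, q=1
  k=1: a=3, p=16, q=3
  k=2: a=1, p=21, q=4
  k=3: a=2, p=58, q=11
  k=4: a=1, p=79, q=15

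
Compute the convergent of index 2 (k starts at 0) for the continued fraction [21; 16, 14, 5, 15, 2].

4739/225

Using pₖ = aₖpₖ₋₁ + pₖ₋₂, qₖ = aₖqₖ₋₁ + qₖ₋₂ (with p₋₁=1, p₋₂=0, q₋₁=0, q₋₂=1):
  k=0: a=21, p=21, q=1
  k=1: a=16, p=337, q=16
  k=2: a=14, p=4739, q=225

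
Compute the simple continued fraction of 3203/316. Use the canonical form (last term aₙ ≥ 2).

3203 = 10*316 + 43
316 = 7*43 + 15
43 = 2*15 + 13
15 = 1*13 + 2
13 = 6*2 + 1
2 = 2*1 + 0  (stop)
So 3203/316 = [10; 7, 2, 1, 6, 2].

[10; 7, 2, 1, 6, 2]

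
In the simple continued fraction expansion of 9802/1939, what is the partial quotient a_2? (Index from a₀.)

9802 = 5·1939 + 107   →  a_0 = 5
1939 = 18·107 + 13   →  a_1 = 18
107 = 8·13 + 3   →  a_2 = 8

8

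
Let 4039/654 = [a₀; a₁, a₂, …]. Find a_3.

4039 = 6·654 + 115   →  a_0 = 6
654 = 5·115 + 79   →  a_1 = 5
115 = 1·79 + 36   →  a_2 = 1
79 = 2·36 + 7   →  a_3 = 2

2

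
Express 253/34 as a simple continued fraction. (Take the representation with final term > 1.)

[7; 2, 3, 1, 3]

253 = 7×34 + 15
34 = 2×15 + 4
15 = 3×4 + 3
4 = 1×3 + 1
3 = 3×1 + 0  (stop)
So 253/34 = [7; 2, 3, 1, 3].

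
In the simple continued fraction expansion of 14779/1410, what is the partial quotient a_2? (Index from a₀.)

14779 = 10·1410 + 679   →  a_0 = 10
1410 = 2·679 + 52   →  a_1 = 2
679 = 13·52 + 3   →  a_2 = 13

13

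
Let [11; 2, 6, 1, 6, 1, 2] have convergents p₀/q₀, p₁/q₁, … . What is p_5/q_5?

1353/118

Using pₖ = aₖpₖ₋₁ + pₖ₋₂, qₖ = aₖqₖ₋₁ + qₖ₋₂ (with p₋₁=1, p₋₂=0, q₋₁=0, q₋₂=1):
  k=0: a=11, p=11, q=1
  k=1: a=2, p=23, q=2
  k=2: a=6, p=149, q=13
  k=3: a=1, p=172, q=15
  k=4: a=6, p=1181, q=103
  k=5: a=1, p=1353, q=118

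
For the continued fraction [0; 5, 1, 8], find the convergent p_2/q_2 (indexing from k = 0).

1/6

Using pₖ = aₖpₖ₋₁ + pₖ₋₂, qₖ = aₖqₖ₋₁ + qₖ₋₂ (with p₋₁=1, p₋₂=0, q₋₁=0, q₋₂=1):
  k=0: a=0, p=0, q=1
  k=1: a=5, p=1, q=5
  k=2: a=1, p=1, q=6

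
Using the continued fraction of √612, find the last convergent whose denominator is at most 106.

√612 = [24; 1, 2, 1, 4, 1, 2, 1, 48, …] (period length 8).
Convergents:
  p_0/q_0 = 24/1
  p_1/q_1 = 25/1
  p_2/q_2 = 74/3
  p_3/q_3 = 99/4
  p_4/q_4 = 470/19
  p_5/q_5 = 569/23
  p_6/q_6 = 1608/65
  p_7/q_7 = 2177/88
  p_8/q_8 = 106104/4289
q_7 = 88 ≤ 106 < 4289 = q_8, so the answer is 2177/88.

2177/88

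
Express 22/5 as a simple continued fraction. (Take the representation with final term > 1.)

[4; 2, 2]

22 = 4*5 + 2
5 = 2*2 + 1
2 = 2*1 + 0  (stop)
So 22/5 = [4; 2, 2].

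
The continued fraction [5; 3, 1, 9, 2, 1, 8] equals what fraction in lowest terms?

5519/1050

Fold from the inside: start with 8/1.
  1 + 1/8 = 9/8
  2 + 8/9 = 26/9
  9 + 9/26 = 243/26
  1 + 26/243 = 269/243
  3 + 243/269 = 1050/269
  5 + 269/1050 = 5519/1050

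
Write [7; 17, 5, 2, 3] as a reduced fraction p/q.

Using pₖ = aₖpₖ₋₁ + pₖ₋₂ and qₖ = aₖqₖ₋₁ + qₖ₋₂:
  k=0: a=7, p=7, q=1
  k=1: a=17, p=120, q=17
  k=2: a=5, p=607, q=86
  k=3: a=2, p=1334, q=189
  k=4: a=3, p=4609, q=653

4609/653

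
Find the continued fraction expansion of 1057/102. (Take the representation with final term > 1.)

1057 = 10*102 + 37
102 = 2*37 + 28
37 = 1*28 + 9
28 = 3*9 + 1
9 = 9*1 + 0  (stop)
So 1057/102 = [10; 2, 1, 3, 9].

[10; 2, 1, 3, 9]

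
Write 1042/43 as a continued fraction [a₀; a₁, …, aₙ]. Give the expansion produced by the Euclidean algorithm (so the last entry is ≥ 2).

[24; 4, 3, 3]

1042 = 24*43 + 10
43 = 4*10 + 3
10 = 3*3 + 1
3 = 3*1 + 0  (stop)
So 1042/43 = [24; 4, 3, 3].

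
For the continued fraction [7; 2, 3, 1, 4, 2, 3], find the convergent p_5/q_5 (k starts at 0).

707/95

Using pₖ = aₖpₖ₋₁ + pₖ₋₂, qₖ = aₖqₖ₋₁ + qₖ₋₂ (with p₋₁=1, p₋₂=0, q₋₁=0, q₋₂=1):
  k=0: a=7, p=7, q=1
  k=1: a=2, p=15, q=2
  k=2: a=3, p=52, q=7
  k=3: a=1, p=67, q=9
  k=4: a=4, p=320, q=43
  k=5: a=2, p=707, q=95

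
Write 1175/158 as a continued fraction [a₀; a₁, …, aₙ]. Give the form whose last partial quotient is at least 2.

[7; 2, 3, 2, 4, 2]

1175 = 7*158 + 69
158 = 2*69 + 20
69 = 3*20 + 9
20 = 2*9 + 2
9 = 4*2 + 1
2 = 2*1 + 0  (stop)
So 1175/158 = [7; 2, 3, 2, 4, 2].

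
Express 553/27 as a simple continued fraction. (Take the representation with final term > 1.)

553 = 20·27 + 13
27 = 2·13 + 1
13 = 13·1 + 0  (stop)
So 553/27 = [20; 2, 13].

[20; 2, 13]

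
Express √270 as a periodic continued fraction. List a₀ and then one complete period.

[16; 2, 3, 6, 3, 2, 32]

a₀ = ⌊√270⌋ = 16.
With m₀=0, d₀=1 and mₖ₊₁ = dₖaₖ − mₖ, dₖ₊₁ = (n − mₖ₊₁²)/dₖ, aₖ₊₁ = ⌊(a₀+mₖ₊₁)/dₖ₊₁⌋:
  k=1: m=16, d=14, a=2
  k=2: m=12, d=9, a=3
  k=3: m=15, d=5, a=6
  k=4: m=15, d=9, a=3
  k=5: m=12, d=14, a=2
  k=6: m=16, d=1, a=32
d=1 and a=2a₀=32 at k=6, so the next step gives (m, d) = (16, 14) again — its k=1 value — and the period has length 6.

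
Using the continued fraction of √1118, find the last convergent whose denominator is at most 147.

√1118 = [33; 2, 3, 2, 3, 2, 66, …] (period length 6).
Convergents:
  p_0/q_0 = 33/1
  p_1/q_1 = 67/2
  p_2/q_2 = 234/7
  p_3/q_3 = 535/16
  p_4/q_4 = 1839/55
  p_5/q_5 = 4213/126
  p_6/q_6 = 279897/8371
q_5 = 126 ≤ 147 < 8371 = q_6, so the answer is 4213/126.

4213/126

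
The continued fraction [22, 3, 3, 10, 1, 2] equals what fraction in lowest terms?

Fold from the inside: start with 2/1.
  1 + 1/2 = 3/2
  10 + 2/3 = 32/3
  3 + 3/32 = 99/32
  3 + 32/99 = 329/99
  22 + 99/329 = 7337/329

7337/329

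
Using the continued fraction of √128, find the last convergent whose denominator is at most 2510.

12875/1138

√128 = [11; 3, 5, 3, 22, …] (period length 4).
Convergents:
  p_0/q_0 = 11/1
  p_1/q_1 = 34/3
  p_2/q_2 = 181/16
  p_3/q_3 = 577/51
  p_4/q_4 = 12875/1138
  p_5/q_5 = 39202/3465
q_4 = 1138 ≤ 2510 < 3465 = q_5, so the answer is 12875/1138.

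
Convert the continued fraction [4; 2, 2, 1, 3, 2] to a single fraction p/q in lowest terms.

261/59

Fold from the inside: start with 2/1.
  3 + 1/2 = 7/2
  1 + 2/7 = 9/7
  2 + 7/9 = 25/9
  2 + 9/25 = 59/25
  4 + 25/59 = 261/59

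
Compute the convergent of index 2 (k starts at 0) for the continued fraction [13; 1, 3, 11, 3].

Using pₖ = aₖpₖ₋₁ + pₖ₋₂, qₖ = aₖqₖ₋₁ + qₖ₋₂ (with p₋₁=1, p₋₂=0, q₋₁=0, q₋₂=1):
  k=0: a=13, p=13, q=1
  k=1: a=1, p=14, q=1
  k=2: a=3, p=55, q=4

55/4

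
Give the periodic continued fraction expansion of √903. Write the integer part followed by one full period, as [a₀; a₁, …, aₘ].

a₀ = ⌊√903⌋ = 30.

[30; 20, 60]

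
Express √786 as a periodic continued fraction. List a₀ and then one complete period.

[28; 28, 56]

a₀ = ⌊√786⌋ = 28.
With m₀=0, d₀=1 and mₖ₊₁ = dₖaₖ − mₖ, dₖ₊₁ = (n − mₖ₊₁²)/dₖ, aₖ₊₁ = ⌊(a₀+mₖ₊₁)/dₖ₊₁⌋:
  k=1: m=28, d=2, a=28
  k=2: m=28, d=1, a=56
d=1 and a=2a₀=56 at k=2, so the next step gives (m, d) = (28, 2) again — its k=1 value — and the period has length 2.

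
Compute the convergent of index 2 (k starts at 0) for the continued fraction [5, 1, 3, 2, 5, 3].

Using pₖ = aₖpₖ₋₁ + pₖ₋₂, qₖ = aₖqₖ₋₁ + qₖ₋₂ (with p₋₁=1, p₋₂=0, q₋₁=0, q₋₂=1):
  k=0: a=5, p=5, q=1
  k=1: a=1, p=6, q=1
  k=2: a=3, p=23, q=4

23/4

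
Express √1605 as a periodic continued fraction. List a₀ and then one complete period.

a₀ = ⌊√1605⌋ = 40.

[40; 16, 80]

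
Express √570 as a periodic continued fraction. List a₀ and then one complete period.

[23; 1, 6, 1, 46]

a₀ = ⌊√570⌋ = 23.
With m₀=0, d₀=1 and mₖ₊₁ = dₖaₖ − mₖ, dₖ₊₁ = (n − mₖ₊₁²)/dₖ, aₖ₊₁ = ⌊(a₀+mₖ₊₁)/dₖ₊₁⌋:
  k=1: m=23, d=41, a=1
  k=2: m=18, d=6, a=6
  k=3: m=18, d=41, a=1
  k=4: m=23, d=1, a=46
d=1 and a=2a₀=46 at k=4, so the next step gives (m, d) = (23, 41) again — its k=1 value — and the period has length 4.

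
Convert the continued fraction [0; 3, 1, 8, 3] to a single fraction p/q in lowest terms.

Using pₖ = aₖpₖ₋₁ + pₖ₋₂ and qₖ = aₖqₖ₋₁ + qₖ₋₂:
  k=0: a=0, p=0, q=1
  k=1: a=3, p=1, q=3
  k=2: a=1, p=1, q=4
  k=3: a=8, p=9, q=35
  k=4: a=3, p=28, q=109

28/109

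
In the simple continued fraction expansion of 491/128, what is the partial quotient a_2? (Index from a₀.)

5

491 = 3·128 + 107   →  a_0 = 3
128 = 1·107 + 21   →  a_1 = 1
107 = 5·21 + 2   →  a_2 = 5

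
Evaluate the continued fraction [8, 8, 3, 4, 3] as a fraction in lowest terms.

Fold from the inside: start with 3/1.
  4 + 1/3 = 13/3
  3 + 3/13 = 42/13
  8 + 13/42 = 349/42
  8 + 42/349 = 2834/349

2834/349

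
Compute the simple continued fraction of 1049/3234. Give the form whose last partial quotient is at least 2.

[0; 3, 12, 17, 2, 2]

1049 = 0×3234 + 1049
3234 = 3×1049 + 87
1049 = 12×87 + 5
87 = 17×5 + 2
5 = 2×2 + 1
2 = 2×1 + 0  (stop)
So 1049/3234 = [0; 3, 12, 17, 2, 2].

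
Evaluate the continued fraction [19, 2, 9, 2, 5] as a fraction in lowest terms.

Fold from the inside: start with 5/1.
  2 + 1/5 = 11/5
  9 + 5/11 = 104/11
  2 + 11/104 = 219/104
  19 + 104/219 = 4265/219

4265/219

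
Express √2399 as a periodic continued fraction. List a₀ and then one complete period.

a₀ = ⌊√2399⌋ = 48.
With m₀=0, d₀=1 and mₖ₊₁ = dₖaₖ − mₖ, dₖ₊₁ = (n − mₖ₊₁²)/dₖ, aₖ₊₁ = ⌊(a₀+mₖ₊₁)/dₖ₊₁⌋:
  k=1: m=48, d=95, a=1
  k=2: m=47, d=2, a=47
  k=3: m=47, d=95, a=1
  k=4: m=48, d=1, a=96
d=1 and a=2a₀=96 at k=4, so the next step gives (m, d) = (48, 95) again — its k=1 value — and the period has length 4.

[48; 1, 47, 1, 96]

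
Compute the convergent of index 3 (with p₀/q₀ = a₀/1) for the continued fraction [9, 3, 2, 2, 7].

Using pₖ = aₖpₖ₋₁ + pₖ₋₂, qₖ = aₖqₖ₋₁ + qₖ₋₂ (with p₋₁=1, p₋₂=0, q₋₁=0, q₋₂=1):
  k=0: a=9, p=9, q=1
  k=1: a=3, p=28, q=3
  k=2: a=2, p=65, q=7
  k=3: a=2, p=158, q=17

158/17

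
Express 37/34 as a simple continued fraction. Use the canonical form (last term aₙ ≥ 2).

[1; 11, 3]

37 = 1×34 + 3
34 = 11×3 + 1
3 = 3×1 + 0  (stop)
So 37/34 = [1; 11, 3].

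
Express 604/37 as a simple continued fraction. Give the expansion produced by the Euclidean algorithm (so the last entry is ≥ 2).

604 = 16*37 + 12
37 = 3*12 + 1
12 = 12*1 + 0  (stop)
So 604/37 = [16; 3, 12].

[16; 3, 12]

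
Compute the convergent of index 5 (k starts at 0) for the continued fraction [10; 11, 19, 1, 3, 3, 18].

Using pₖ = aₖpₖ₋₁ + pₖ₋₂, qₖ = aₖqₖ₋₁ + qₖ₋₂ (with p₋₁=1, p₋₂=0, q₋₁=0, q₋₂=1):
  k=0: a=10, p=10, q=1
  k=1: a=11, p=111, q=11
  k=2: a=19, p=2119, q=210
  k=3: a=1, p=2230, q=221
  k=4: a=3, p=8809, q=873
  k=5: a=3, p=28657, q=2840

28657/2840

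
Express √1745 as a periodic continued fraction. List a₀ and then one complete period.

a₀ = ⌊√1745⌋ = 41.

[41; 1, 3, 2, 2, 3, 1, 82]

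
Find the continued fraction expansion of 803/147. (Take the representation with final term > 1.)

[5; 2, 6, 5, 2]

803 = 5*147 + 68
147 = 2*68 + 11
68 = 6*11 + 2
11 = 5*2 + 1
2 = 2*1 + 0  (stop)
So 803/147 = [5; 2, 6, 5, 2].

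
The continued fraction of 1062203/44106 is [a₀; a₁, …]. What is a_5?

1

1062203 = 24·44106 + 3659   →  a_0 = 24
44106 = 12·3659 + 198   →  a_1 = 12
3659 = 18·198 + 95   →  a_2 = 18
198 = 2·95 + 8   →  a_3 = 2
95 = 11·8 + 7   →  a_4 = 11
8 = 1·7 + 1   →  a_5 = 1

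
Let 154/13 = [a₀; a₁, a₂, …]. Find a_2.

154 = 11·13 + 11   →  a_0 = 11
13 = 1·11 + 2   →  a_1 = 1
11 = 5·2 + 1   →  a_2 = 5

5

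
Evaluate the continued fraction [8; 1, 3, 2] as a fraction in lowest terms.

79/9

Using pₖ = aₖpₖ₋₁ + pₖ₋₂ and qₖ = aₖqₖ₋₁ + qₖ₋₂:
  k=0: a=8, p=8, q=1
  k=1: a=1, p=9, q=1
  k=2: a=3, p=35, q=4
  k=3: a=2, p=79, q=9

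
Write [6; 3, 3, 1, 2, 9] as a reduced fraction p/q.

Fold from the inside: start with 9/1.
  2 + 1/9 = 19/9
  1 + 9/19 = 28/19
  3 + 19/28 = 103/28
  3 + 28/103 = 337/103
  6 + 103/337 = 2125/337

2125/337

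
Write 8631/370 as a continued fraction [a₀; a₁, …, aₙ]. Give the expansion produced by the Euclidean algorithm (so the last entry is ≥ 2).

[23; 3, 17, 3, 2]

8631 = 23*370 + 121
370 = 3*121 + 7
121 = 17*7 + 2
7 = 3*2 + 1
2 = 2*1 + 0  (stop)
So 8631/370 = [23; 3, 17, 3, 2].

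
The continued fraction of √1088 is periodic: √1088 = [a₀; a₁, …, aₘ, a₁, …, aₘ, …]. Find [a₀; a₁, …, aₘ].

a₀ = ⌊√1088⌋ = 32.

[32; 1, 64]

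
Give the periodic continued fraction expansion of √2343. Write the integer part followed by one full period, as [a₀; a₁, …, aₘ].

[48; 2, 2, 8, 2, 2, 96]

a₀ = ⌊√2343⌋ = 48.
With m₀=0, d₀=1 and mₖ₊₁ = dₖaₖ − mₖ, dₖ₊₁ = (n − mₖ₊₁²)/dₖ, aₖ₊₁ = ⌊(a₀+mₖ₊₁)/dₖ₊₁⌋:
  k=1: m=48, d=39, a=2
  k=2: m=30, d=37, a=2
  k=3: m=44, d=11, a=8
  k=4: m=44, d=37, a=2
  k=5: m=30, d=39, a=2
  k=6: m=48, d=1, a=96
d=1 and a=2a₀=96 at k=6, so the next step gives (m, d) = (48, 39) again — its k=1 value — and the period has length 6.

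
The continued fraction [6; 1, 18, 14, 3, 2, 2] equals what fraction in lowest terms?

Fold from the inside: start with 2/1.
  2 + 1/2 = 5/2
  3 + 2/5 = 17/5
  14 + 5/17 = 243/17
  18 + 17/243 = 4391/243
  1 + 243/4391 = 4634/4391
  6 + 4391/4634 = 32195/4634

32195/4634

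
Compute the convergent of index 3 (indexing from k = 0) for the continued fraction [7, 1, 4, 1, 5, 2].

47/6

Using pₖ = aₖpₖ₋₁ + pₖ₋₂, qₖ = aₖqₖ₋₁ + qₖ₋₂ (with p₋₁=1, p₋₂=0, q₋₁=0, q₋₂=1):
  k=0: a=7, p=7, q=1
  k=1: a=1, p=8, q=1
  k=2: a=4, p=39, q=5
  k=3: a=1, p=47, q=6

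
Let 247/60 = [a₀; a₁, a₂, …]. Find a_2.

1

247 = 4·60 + 7   →  a_0 = 4
60 = 8·7 + 4   →  a_1 = 8
7 = 1·4 + 3   →  a_2 = 1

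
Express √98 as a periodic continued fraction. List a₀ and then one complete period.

[9; 1, 8, 1, 18]

a₀ = ⌊√98⌋ = 9.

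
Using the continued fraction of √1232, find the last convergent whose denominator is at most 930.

√1232 = [35; 10, 70, …] (period length 2).
Convergents:
  p_0/q_0 = 35/1
  p_1/q_1 = 351/10
  p_2/q_2 = 24605/701
  p_3/q_3 = 246401/7020
q_2 = 701 ≤ 930 < 7020 = q_3, so the answer is 24605/701.

24605/701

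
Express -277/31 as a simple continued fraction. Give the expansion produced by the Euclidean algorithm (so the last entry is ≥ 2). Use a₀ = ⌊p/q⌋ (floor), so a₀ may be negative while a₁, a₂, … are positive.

[-9; 15, 2]

-277 = -9·31 + 2
31 = 15·2 + 1
2 = 2·1 + 0  (stop)
So -277/31 = [-9; 15, 2].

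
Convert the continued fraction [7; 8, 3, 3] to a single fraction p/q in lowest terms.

591/83

Using pₖ = aₖpₖ₋₁ + pₖ₋₂ and qₖ = aₖqₖ₋₁ + qₖ₋₂:
  k=0: a=7, p=7, q=1
  k=1: a=8, p=57, q=8
  k=2: a=3, p=178, q=25
  k=3: a=3, p=591, q=83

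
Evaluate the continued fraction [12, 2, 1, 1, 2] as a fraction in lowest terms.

161/13

Fold from the inside: start with 2/1.
  1 + 1/2 = 3/2
  1 + 2/3 = 5/3
  2 + 3/5 = 13/5
  12 + 5/13 = 161/13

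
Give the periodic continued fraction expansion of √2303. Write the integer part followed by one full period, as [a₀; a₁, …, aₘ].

[47; 1, 94]

a₀ = ⌊√2303⌋ = 47.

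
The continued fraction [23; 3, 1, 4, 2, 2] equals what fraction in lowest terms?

Using pₖ = aₖpₖ₋₁ + pₖ₋₂ and qₖ = aₖqₖ₋₁ + qₖ₋₂:
  k=0: a=23, p=23, q=1
  k=1: a=3, p=70, q=3
  k=2: a=1, p=93, q=4
  k=3: a=4, p=442, q=19
  k=4: a=2, p=977, q=42
  k=5: a=2, p=2396, q=103

2396/103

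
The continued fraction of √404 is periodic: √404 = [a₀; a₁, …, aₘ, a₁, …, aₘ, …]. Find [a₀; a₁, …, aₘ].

[20; 10, 40]

a₀ = ⌊√404⌋ = 20.
With m₀=0, d₀=1 and mₖ₊₁ = dₖaₖ − mₖ, dₖ₊₁ = (n − mₖ₊₁²)/dₖ, aₖ₊₁ = ⌊(a₀+mₖ₊₁)/dₖ₊₁⌋:
  k=1: m=20, d=4, a=10
  k=2: m=20, d=1, a=40
d=1 and a=2a₀=40 at k=2, so the next step gives (m, d) = (20, 4) again — its k=1 value — and the period has length 2.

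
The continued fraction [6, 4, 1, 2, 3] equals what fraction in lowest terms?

Using pₖ = aₖpₖ₋₁ + pₖ₋₂ and qₖ = aₖqₖ₋₁ + qₖ₋₂:
  k=0: a=6, p=6, q=1
  k=1: a=4, p=25, q=4
  k=2: a=1, p=31, q=5
  k=3: a=2, p=87, q=14
  k=4: a=3, p=292, q=47

292/47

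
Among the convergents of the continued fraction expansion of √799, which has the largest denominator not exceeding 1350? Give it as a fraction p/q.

√799 = [28; 3, 1, 3, 56, …] (period length 4).
Convergents:
  p_0/q_0 = 28/1
  p_1/q_1 = 85/3
  p_2/q_2 = 113/4
  p_3/q_3 = 424/15
  p_4/q_4 = 23857/844
  p_5/q_5 = 71995/2547
q_4 = 844 ≤ 1350 < 2547 = q_5, so the answer is 23857/844.

23857/844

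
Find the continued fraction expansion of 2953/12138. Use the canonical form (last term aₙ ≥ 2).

2953 = 0×12138 + 2953
12138 = 4×2953 + 326
2953 = 9×326 + 19
326 = 17×19 + 3
19 = 6×3 + 1
3 = 3×1 + 0  (stop)
So 2953/12138 = [0; 4, 9, 17, 6, 3].

[0; 4, 9, 17, 6, 3]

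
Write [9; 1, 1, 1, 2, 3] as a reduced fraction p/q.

Fold from the inside: start with 3/1.
  2 + 1/3 = 7/3
  1 + 3/7 = 10/7
  1 + 7/10 = 17/10
  1 + 10/17 = 27/17
  9 + 17/27 = 260/27

260/27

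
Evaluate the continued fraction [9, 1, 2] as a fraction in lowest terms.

29/3

Fold from the inside: start with 2/1.
  1 + 1/2 = 3/2
  9 + 2/3 = 29/3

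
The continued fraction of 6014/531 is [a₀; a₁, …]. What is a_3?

6014 = 11·531 + 173   →  a_0 = 11
531 = 3·173 + 12   →  a_1 = 3
173 = 14·12 + 5   →  a_2 = 14
12 = 2·5 + 2   →  a_3 = 2

2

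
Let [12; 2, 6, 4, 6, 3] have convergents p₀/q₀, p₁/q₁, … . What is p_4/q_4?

Using pₖ = aₖpₖ₋₁ + pₖ₋₂, qₖ = aₖqₖ₋₁ + qₖ₋₂ (with p₋₁=1, p₋₂=0, q₋₁=0, q₋₂=1):
  k=0: a=12, p=12, q=1
  k=1: a=2, p=25, q=2
  k=2: a=6, p=162, q=13
  k=3: a=4, p=673, q=54
  k=4: a=6, p=4200, q=337

4200/337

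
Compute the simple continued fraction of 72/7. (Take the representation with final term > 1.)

72 = 10·7 + 2
7 = 3·2 + 1
2 = 2·1 + 0  (stop)
So 72/7 = [10; 3, 2].

[10; 3, 2]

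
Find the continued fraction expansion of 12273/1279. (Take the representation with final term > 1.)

12273 = 9*1279 + 762
1279 = 1*762 + 517
762 = 1*517 + 245
517 = 2*245 + 27
245 = 9*27 + 2
27 = 13*2 + 1
2 = 2*1 + 0  (stop)
So 12273/1279 = [9; 1, 1, 2, 9, 13, 2].

[9; 1, 1, 2, 9, 13, 2]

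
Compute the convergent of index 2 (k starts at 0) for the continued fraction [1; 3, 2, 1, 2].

9/7

Using pₖ = aₖpₖ₋₁ + pₖ₋₂, qₖ = aₖqₖ₋₁ + qₖ₋₂ (with p₋₁=1, p₋₂=0, q₋₁=0, q₋₂=1):
  k=0: a=1, p=1, q=1
  k=1: a=3, p=4, q=3
  k=2: a=2, p=9, q=7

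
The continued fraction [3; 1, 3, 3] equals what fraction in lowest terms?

Fold from the inside: start with 3/1.
  3 + 1/3 = 10/3
  1 + 3/10 = 13/10
  3 + 10/13 = 49/13

49/13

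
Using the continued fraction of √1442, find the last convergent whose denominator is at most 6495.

√1442 = [37; 1, 36, 1, 74, …] (period length 4).
Convergents:
  p_0/q_0 = 37/1
  p_1/q_1 = 38/1
  p_2/q_2 = 1405/37
  p_3/q_3 = 1443/38
  p_4/q_4 = 108187/2849
  p_5/q_5 = 109630/2887
  p_6/q_6 = 4054867/106781
q_5 = 2887 ≤ 6495 < 106781 = q_6, so the answer is 109630/2887.

109630/2887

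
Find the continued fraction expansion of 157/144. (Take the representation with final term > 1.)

[1; 11, 13]

157 = 1*144 + 13
144 = 11*13 + 1
13 = 13*1 + 0  (stop)
So 157/144 = [1; 11, 13].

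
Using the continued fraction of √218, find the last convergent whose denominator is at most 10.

59/4

√218 = [14; 1, 3, 3, 1, 28, …] (period length 5).
Convergents:
  p_0/q_0 = 14/1
  p_1/q_1 = 15/1
  p_2/q_2 = 59/4
  p_3/q_3 = 192/13
q_2 = 4 ≤ 10 < 13 = q_3, so the answer is 59/4.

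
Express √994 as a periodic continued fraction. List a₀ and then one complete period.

[31; 1, 1, 8, 1, 1, 62]

a₀ = ⌊√994⌋ = 31.
With m₀=0, d₀=1 and mₖ₊₁ = dₖaₖ − mₖ, dₖ₊₁ = (n − mₖ₊₁²)/dₖ, aₖ₊₁ = ⌊(a₀+mₖ₊₁)/dₖ₊₁⌋:
  k=1: m=31, d=33, a=1
  k=2: m=2, d=30, a=1
  k=3: m=28, d=7, a=8
  k=4: m=28, d=30, a=1
  k=5: m=2, d=33, a=1
  k=6: m=31, d=1, a=62
d=1 and a=2a₀=62 at k=6, so the next step gives (m, d) = (31, 33) again — its k=1 value — and the period has length 6.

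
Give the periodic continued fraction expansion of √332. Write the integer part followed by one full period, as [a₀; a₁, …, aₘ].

a₀ = ⌊√332⌋ = 18.
With m₀=0, d₀=1 and mₖ₊₁ = dₖaₖ − mₖ, dₖ₊₁ = (n − mₖ₊₁²)/dₖ, aₖ₊₁ = ⌊(a₀+mₖ₊₁)/dₖ₊₁⌋:
  k=1: m=18, d=8, a=4
  k=2: m=14, d=17, a=1
  k=3: m=3, d=19, a=1
  k=4: m=16, d=4, a=8
  k=5: m=16, d=19, a=1
  k=6: m=3, d=17, a=1
  k=7: m=14, d=8, a=4
  k=8: m=18, d=1, a=36
d=1 and a=2a₀=36 at k=8, so the next step gives (m, d) = (18, 8) again — its k=1 value — and the period has length 8.

[18; 4, 1, 1, 8, 1, 1, 4, 36]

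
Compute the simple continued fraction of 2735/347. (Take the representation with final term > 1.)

2735 = 7×347 + 306
347 = 1×306 + 41
306 = 7×41 + 19
41 = 2×19 + 3
19 = 6×3 + 1
3 = 3×1 + 0  (stop)
So 2735/347 = [7; 1, 7, 2, 6, 3].

[7; 1, 7, 2, 6, 3]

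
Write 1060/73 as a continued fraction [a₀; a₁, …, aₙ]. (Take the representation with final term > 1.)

1060 = 14×73 + 38
73 = 1×38 + 35
38 = 1×35 + 3
35 = 11×3 + 2
3 = 1×2 + 1
2 = 2×1 + 0  (stop)
So 1060/73 = [14; 1, 1, 11, 1, 2].

[14; 1, 1, 11, 1, 2]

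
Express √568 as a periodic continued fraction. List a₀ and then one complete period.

a₀ = ⌊√568⌋ = 23.
With m₀=0, d₀=1 and mₖ₊₁ = dₖaₖ − mₖ, dₖ₊₁ = (n − mₖ₊₁²)/dₖ, aₖ₊₁ = ⌊(a₀+mₖ₊₁)/dₖ₊₁⌋:
  k=1: m=23, d=39, a=1
  k=2: m=16, d=8, a=4
  k=3: m=16, d=39, a=1
  k=4: m=23, d=1, a=46
d=1 and a=2a₀=46 at k=4, so the next step gives (m, d) = (23, 39) again — its k=1 value — and the period has length 4.

[23; 1, 4, 1, 46]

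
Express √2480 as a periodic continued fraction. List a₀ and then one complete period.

[49; 1, 3, 1, 98]

a₀ = ⌊√2480⌋ = 49.
With m₀=0, d₀=1 and mₖ₊₁ = dₖaₖ − mₖ, dₖ₊₁ = (n − mₖ₊₁²)/dₖ, aₖ₊₁ = ⌊(a₀+mₖ₊₁)/dₖ₊₁⌋:
  k=1: m=49, d=79, a=1
  k=2: m=30, d=20, a=3
  k=3: m=30, d=79, a=1
  k=4: m=49, d=1, a=98
d=1 and a=2a₀=98 at k=4, so the next step gives (m, d) = (49, 79) again — its k=1 value — and the period has length 4.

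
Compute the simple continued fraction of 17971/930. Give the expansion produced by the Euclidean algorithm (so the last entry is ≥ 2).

[19; 3, 11, 6, 1, 3]

17971 = 19·930 + 301
930 = 3·301 + 27
301 = 11·27 + 4
27 = 6·4 + 3
4 = 1·3 + 1
3 = 3·1 + 0  (stop)
So 17971/930 = [19; 3, 11, 6, 1, 3].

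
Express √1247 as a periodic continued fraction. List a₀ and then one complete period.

a₀ = ⌊√1247⌋ = 35.
With m₀=0, d₀=1 and mₖ₊₁ = dₖaₖ − mₖ, dₖ₊₁ = (n − mₖ₊₁²)/dₖ, aₖ₊₁ = ⌊(a₀+mₖ₊₁)/dₖ₊₁⌋:
  k=1: m=35, d=22, a=3
  k=2: m=31, d=13, a=5
  k=3: m=34, d=7, a=9
  k=4: m=29, d=58, a=1
  k=5: m=29, d=7, a=9
  k=6: m=34, d=13, a=5
  k=7: m=31, d=22, a=3
  k=8: m=35, d=1, a=70
d=1 and a=2a₀=70 at k=8, so the next step gives (m, d) = (35, 22) again — its k=1 value — and the period has length 8.

[35; 3, 5, 9, 1, 9, 5, 3, 70]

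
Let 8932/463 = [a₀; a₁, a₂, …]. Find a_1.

3

8932 = 19·463 + 135   →  a_0 = 19
463 = 3·135 + 58   →  a_1 = 3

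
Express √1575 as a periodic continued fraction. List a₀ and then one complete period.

[39; 1, 2, 5, 2, 1, 78]

a₀ = ⌊√1575⌋ = 39.
With m₀=0, d₀=1 and mₖ₊₁ = dₖaₖ − mₖ, dₖ₊₁ = (n − mₖ₊₁²)/dₖ, aₖ₊₁ = ⌊(a₀+mₖ₊₁)/dₖ₊₁⌋:
  k=1: m=39, d=54, a=1
  k=2: m=15, d=25, a=2
  k=3: m=35, d=14, a=5
  k=4: m=35, d=25, a=2
  k=5: m=15, d=54, a=1
  k=6: m=39, d=1, a=78
d=1 and a=2a₀=78 at k=6, so the next step gives (m, d) = (39, 54) again — its k=1 value — and the period has length 6.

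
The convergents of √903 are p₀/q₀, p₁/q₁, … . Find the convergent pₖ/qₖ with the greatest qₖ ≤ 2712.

√903 = [30; 20, 60, …] (period length 2).
Convergents:
  p_0/q_0 = 30/1
  p_1/q_1 = 601/20
  p_2/q_2 = 36090/1201
  p_3/q_3 = 722401/24040
q_2 = 1201 ≤ 2712 < 24040 = q_3, so the answer is 36090/1201.

36090/1201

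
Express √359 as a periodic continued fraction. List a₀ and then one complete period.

[18; 1, 17, 1, 36]

a₀ = ⌊√359⌋ = 18.
With m₀=0, d₀=1 and mₖ₊₁ = dₖaₖ − mₖ, dₖ₊₁ = (n − mₖ₊₁²)/dₖ, aₖ₊₁ = ⌊(a₀+mₖ₊₁)/dₖ₊₁⌋:
  k=1: m=18, d=35, a=1
  k=2: m=17, d=2, a=17
  k=3: m=17, d=35, a=1
  k=4: m=18, d=1, a=36
d=1 and a=2a₀=36 at k=4, so the next step gives (m, d) = (18, 35) again — its k=1 value — and the period has length 4.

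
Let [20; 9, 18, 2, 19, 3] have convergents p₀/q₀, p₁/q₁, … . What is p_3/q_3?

6737/335

Using pₖ = aₖpₖ₋₁ + pₖ₋₂, qₖ = aₖqₖ₋₁ + qₖ₋₂ (with p₋₁=1, p₋₂=0, q₋₁=0, q₋₂=1):
  k=0: a=20, p=20, q=1
  k=1: a=9, p=181, q=9
  k=2: a=18, p=3278, q=163
  k=3: a=2, p=6737, q=335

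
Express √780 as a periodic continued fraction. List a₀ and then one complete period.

[27; 1, 12, 1, 54]

a₀ = ⌊√780⌋ = 27.
With m₀=0, d₀=1 and mₖ₊₁ = dₖaₖ − mₖ, dₖ₊₁ = (n − mₖ₊₁²)/dₖ, aₖ₊₁ = ⌊(a₀+mₖ₊₁)/dₖ₊₁⌋:
  k=1: m=27, d=51, a=1
  k=2: m=24, d=4, a=12
  k=3: m=24, d=51, a=1
  k=4: m=27, d=1, a=54
d=1 and a=2a₀=54 at k=4, so the next step gives (m, d) = (27, 51) again — its k=1 value — and the period has length 4.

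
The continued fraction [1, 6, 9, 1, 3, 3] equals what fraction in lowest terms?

Fold from the inside: start with 3/1.
  3 + 1/3 = 10/3
  1 + 3/10 = 13/10
  9 + 10/13 = 127/13
  6 + 13/127 = 775/127
  1 + 127/775 = 902/775

902/775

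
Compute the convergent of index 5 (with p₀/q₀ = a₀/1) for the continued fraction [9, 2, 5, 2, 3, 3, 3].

Using pₖ = aₖpₖ₋₁ + pₖ₋₂, qₖ = aₖqₖ₋₁ + qₖ₋₂ (with p₋₁=1, p₋₂=0, q₋₁=0, q₋₂=1):
  k=0: a=9, p=9, q=1
  k=1: a=2, p=19, q=2
  k=2: a=5, p=104, q=11
  k=3: a=2, p=227, q=24
  k=4: a=3, p=785, q=83
  k=5: a=3, p=2582, q=273

2582/273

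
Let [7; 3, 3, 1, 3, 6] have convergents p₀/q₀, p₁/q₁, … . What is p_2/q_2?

Using pₖ = aₖpₖ₋₁ + pₖ₋₂, qₖ = aₖqₖ₋₁ + qₖ₋₂ (with p₋₁=1, p₋₂=0, q₋₁=0, q₋₂=1):
  k=0: a=7, p=7, q=1
  k=1: a=3, p=22, q=3
  k=2: a=3, p=73, q=10

73/10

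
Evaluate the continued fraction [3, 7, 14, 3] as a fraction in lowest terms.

955/304

Fold from the inside: start with 3/1.
  14 + 1/3 = 43/3
  7 + 3/43 = 304/43
  3 + 43/304 = 955/304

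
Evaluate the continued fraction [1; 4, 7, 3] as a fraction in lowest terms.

Using pₖ = aₖpₖ₋₁ + pₖ₋₂ and qₖ = aₖqₖ₋₁ + qₖ₋₂:
  k=0: a=1, p=1, q=1
  k=1: a=4, p=5, q=4
  k=2: a=7, p=36, q=29
  k=3: a=3, p=113, q=91

113/91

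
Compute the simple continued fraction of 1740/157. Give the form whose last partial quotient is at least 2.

1740 = 11*157 + 13
157 = 12*13 + 1
13 = 13*1 + 0  (stop)
So 1740/157 = [11; 12, 13].

[11; 12, 13]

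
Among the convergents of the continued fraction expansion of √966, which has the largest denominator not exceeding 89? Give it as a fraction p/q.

1927/62

√966 = [31; 12, 2, 2, 2, 12, 62, …] (period length 6).
Convergents:
  p_0/q_0 = 31/1
  p_1/q_1 = 373/12
  p_2/q_2 = 777/25
  p_3/q_3 = 1927/62
  p_4/q_4 = 4631/149
q_3 = 62 ≤ 89 < 149 = q_4, so the answer is 1927/62.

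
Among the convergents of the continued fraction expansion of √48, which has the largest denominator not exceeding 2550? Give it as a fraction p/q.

√48 = [6; 1, 12, …] (period length 2).
Convergents:
  p_0/q_0 = 6/1
  p_1/q_1 = 7/1
  p_2/q_2 = 90/13
  p_3/q_3 = 97/14
  p_4/q_4 = 1254/181
  p_5/q_5 = 1351/195
  p_6/q_6 = 17466/2521
  p_7/q_7 = 18817/2716
q_6 = 2521 ≤ 2550 < 2716 = q_7, so the answer is 17466/2521.

17466/2521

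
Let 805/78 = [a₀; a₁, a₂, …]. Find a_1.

3

805 = 10·78 + 25   →  a_0 = 10
78 = 3·25 + 3   →  a_1 = 3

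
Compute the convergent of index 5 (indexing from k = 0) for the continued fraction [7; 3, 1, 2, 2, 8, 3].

Using pₖ = aₖpₖ₋₁ + pₖ₋₂, qₖ = aₖqₖ₋₁ + qₖ₋₂ (with p₋₁=1, p₋₂=0, q₋₁=0, q₋₂=1):
  k=0: a=7, p=7, q=1
  k=1: a=3, p=22, q=3
  k=2: a=1, p=29, q=4
  k=3: a=2, p=80, q=11
  k=4: a=2, p=189, q=26
  k=5: a=8, p=1592, q=219

1592/219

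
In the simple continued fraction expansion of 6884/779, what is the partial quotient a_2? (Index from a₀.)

6884 = 8·779 + 652   →  a_0 = 8
779 = 1·652 + 127   →  a_1 = 1
652 = 5·127 + 17   →  a_2 = 5

5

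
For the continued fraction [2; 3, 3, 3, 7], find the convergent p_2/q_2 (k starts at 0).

Using pₖ = aₖpₖ₋₁ + pₖ₋₂, qₖ = aₖqₖ₋₁ + qₖ₋₂ (with p₋₁=1, p₋₂=0, q₋₁=0, q₋₂=1):
  k=0: a=2, p=2, q=1
  k=1: a=3, p=7, q=3
  k=2: a=3, p=23, q=10

23/10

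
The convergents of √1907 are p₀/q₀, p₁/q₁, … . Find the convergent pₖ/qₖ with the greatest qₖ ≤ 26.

√1907 = [43; 1, 2, 43, 2, 1, 86, …] (period length 6).
Convergents:
  p_0/q_0 = 43/1
  p_1/q_1 = 44/1
  p_2/q_2 = 131/3
  p_3/q_3 = 5677/130
q_2 = 3 ≤ 26 < 130 = q_3, so the answer is 131/3.

131/3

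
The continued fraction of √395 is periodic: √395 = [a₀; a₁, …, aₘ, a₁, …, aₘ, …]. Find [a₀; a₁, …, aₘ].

[19; 1, 6, 1, 38]

a₀ = ⌊√395⌋ = 19.
With m₀=0, d₀=1 and mₖ₊₁ = dₖaₖ − mₖ, dₖ₊₁ = (n − mₖ₊₁²)/dₖ, aₖ₊₁ = ⌊(a₀+mₖ₊₁)/dₖ₊₁⌋:
  k=1: m=19, d=34, a=1
  k=2: m=15, d=5, a=6
  k=3: m=15, d=34, a=1
  k=4: m=19, d=1, a=38
d=1 and a=2a₀=38 at k=4, so the next step gives (m, d) = (19, 34) again — its k=1 value — and the period has length 4.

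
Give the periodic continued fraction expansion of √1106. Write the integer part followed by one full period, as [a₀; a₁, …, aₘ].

a₀ = ⌊√1106⌋ = 33.
With m₀=0, d₀=1 and mₖ₊₁ = dₖaₖ − mₖ, dₖ₊₁ = (n − mₖ₊₁²)/dₖ, aₖ₊₁ = ⌊(a₀+mₖ₊₁)/dₖ₊₁⌋:
  k=1: m=33, d=17, a=3
  k=2: m=18, d=46, a=1
  k=3: m=28, d=7, a=8
  k=4: m=28, d=46, a=1
  k=5: m=18, d=17, a=3
  k=6: m=33, d=1, a=66
d=1 and a=2a₀=66 at k=6, so the next step gives (m, d) = (33, 17) again — its k=1 value — and the period has length 6.

[33; 3, 1, 8, 1, 3, 66]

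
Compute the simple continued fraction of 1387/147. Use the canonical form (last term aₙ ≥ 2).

[9; 2, 3, 2, 1, 2, 2]

1387 = 9*147 + 64
147 = 2*64 + 19
64 = 3*19 + 7
19 = 2*7 + 5
7 = 1*5 + 2
5 = 2*2 + 1
2 = 2*1 + 0  (stop)
So 1387/147 = [9; 2, 3, 2, 1, 2, 2].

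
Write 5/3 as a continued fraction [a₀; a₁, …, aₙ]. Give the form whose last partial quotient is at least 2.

[1; 1, 2]

5 = 1×3 + 2
3 = 1×2 + 1
2 = 2×1 + 0  (stop)
So 5/3 = [1; 1, 2].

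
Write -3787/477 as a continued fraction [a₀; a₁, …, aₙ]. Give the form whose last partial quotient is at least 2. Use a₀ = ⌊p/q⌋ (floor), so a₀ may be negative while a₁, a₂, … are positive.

-3787 = -8·477 + 29
477 = 16·29 + 13
29 = 2·13 + 3
13 = 4·3 + 1
3 = 3·1 + 0  (stop)
So -3787/477 = [-8; 16, 2, 4, 3].

[-8; 16, 2, 4, 3]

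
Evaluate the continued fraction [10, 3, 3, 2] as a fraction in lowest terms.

237/23

Using pₖ = aₖpₖ₋₁ + pₖ₋₂ and qₖ = aₖqₖ₋₁ + qₖ₋₂:
  k=0: a=10, p=10, q=1
  k=1: a=3, p=31, q=3
  k=2: a=3, p=103, q=10
  k=3: a=2, p=237, q=23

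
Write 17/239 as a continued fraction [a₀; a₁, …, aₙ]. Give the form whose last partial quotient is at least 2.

[0; 14, 17]

17 = 0*239 + 17
239 = 14*17 + 1
17 = 17*1 + 0  (stop)
So 17/239 = [0; 14, 17].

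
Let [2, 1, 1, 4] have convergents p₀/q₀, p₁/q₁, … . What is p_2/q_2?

Using pₖ = aₖpₖ₋₁ + pₖ₋₂, qₖ = aₖqₖ₋₁ + qₖ₋₂ (with p₋₁=1, p₋₂=0, q₋₁=0, q₋₂=1):
  k=0: a=2, p=2, q=1
  k=1: a=1, p=3, q=1
  k=2: a=1, p=5, q=2

5/2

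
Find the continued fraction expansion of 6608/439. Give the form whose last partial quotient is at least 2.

6608 = 15·439 + 23
439 = 19·23 + 2
23 = 11·2 + 1
2 = 2·1 + 0  (stop)
So 6608/439 = [15; 19, 11, 2].

[15; 19, 11, 2]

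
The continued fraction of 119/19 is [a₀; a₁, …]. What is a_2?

119 = 6·19 + 5   →  a_0 = 6
19 = 3·5 + 4   →  a_1 = 3
5 = 1·4 + 1   →  a_2 = 1

1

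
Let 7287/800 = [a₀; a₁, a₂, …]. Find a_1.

7287 = 9·800 + 87   →  a_0 = 9
800 = 9·87 + 17   →  a_1 = 9

9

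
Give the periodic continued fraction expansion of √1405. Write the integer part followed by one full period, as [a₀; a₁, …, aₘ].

a₀ = ⌊√1405⌋ = 37.

[37; 2, 14, 2, 74]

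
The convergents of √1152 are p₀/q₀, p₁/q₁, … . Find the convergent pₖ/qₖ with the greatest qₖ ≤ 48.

√1152 = [33; 1, 15, 1, 66, …] (period length 4).
Convergents:
  p_0/q_0 = 33/1
  p_1/q_1 = 34/1
  p_2/q_2 = 543/16
  p_3/q_3 = 577/17
  p_4/q_4 = 38625/1138
q_3 = 17 ≤ 48 < 1138 = q_4, so the answer is 577/17.

577/17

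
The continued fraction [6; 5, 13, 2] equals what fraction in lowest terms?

849/137

Fold from the inside: start with 2/1.
  13 + 1/2 = 27/2
  5 + 2/27 = 137/27
  6 + 27/137 = 849/137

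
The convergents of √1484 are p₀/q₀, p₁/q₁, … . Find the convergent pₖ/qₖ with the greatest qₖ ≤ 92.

1695/44

√1484 = [38; 1, 1, 10, 1, 1, 76, …] (period length 6).
Convergents:
  p_0/q_0 = 38/1
  p_1/q_1 = 39/1
  p_2/q_2 = 77/2
  p_3/q_3 = 809/21
  p_4/q_4 = 886/23
  p_5/q_5 = 1695/44
  p_6/q_6 = 129706/3367
q_5 = 44 ≤ 92 < 3367 = q_6, so the answer is 1695/44.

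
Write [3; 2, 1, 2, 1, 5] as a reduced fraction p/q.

212/63

Using pₖ = aₖpₖ₋₁ + pₖ₋₂ and qₖ = aₖqₖ₋₁ + qₖ₋₂:
  k=0: a=3, p=3, q=1
  k=1: a=2, p=7, q=2
  k=2: a=1, p=10, q=3
  k=3: a=2, p=27, q=8
  k=4: a=1, p=37, q=11
  k=5: a=5, p=212, q=63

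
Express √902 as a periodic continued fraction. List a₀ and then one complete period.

a₀ = ⌊√902⌋ = 30.
With m₀=0, d₀=1 and mₖ₊₁ = dₖaₖ − mₖ, dₖ₊₁ = (n − mₖ₊₁²)/dₖ, aₖ₊₁ = ⌊(a₀+mₖ₊₁)/dₖ₊₁⌋:
  k=1: m=30, d=2, a=30
  k=2: m=30, d=1, a=60
d=1 and a=2a₀=60 at k=2, so the next step gives (m, d) = (30, 2) again — its k=1 value — and the period has length 2.

[30; 30, 60]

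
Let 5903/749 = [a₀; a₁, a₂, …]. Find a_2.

5903 = 7·749 + 660   →  a_0 = 7
749 = 1·660 + 89   →  a_1 = 1
660 = 7·89 + 37   →  a_2 = 7

7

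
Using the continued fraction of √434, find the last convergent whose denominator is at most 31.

√434 = [20; 1, 4, 1, 40, …] (period length 4).
Convergents:
  p_0/q_0 = 20/1
  p_1/q_1 = 21/1
  p_2/q_2 = 104/5
  p_3/q_3 = 125/6
  p_4/q_4 = 5104/245
q_3 = 6 ≤ 31 < 245 = q_4, so the answer is 125/6.

125/6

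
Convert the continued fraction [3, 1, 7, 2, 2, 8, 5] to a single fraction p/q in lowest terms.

7013/1807

Using pₖ = aₖpₖ₋₁ + pₖ₋₂ and qₖ = aₖqₖ₋₁ + qₖ₋₂:
  k=0: a=3, p=3, q=1
  k=1: a=1, p=4, q=1
  k=2: a=7, p=31, q=8
  k=3: a=2, p=66, q=17
  k=4: a=2, p=163, q=42
  k=5: a=8, p=1370, q=353
  k=6: a=5, p=7013, q=1807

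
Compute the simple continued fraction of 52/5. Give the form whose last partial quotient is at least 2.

[10; 2, 2]

52 = 10×5 + 2
5 = 2×2 + 1
2 = 2×1 + 0  (stop)
So 52/5 = [10; 2, 2].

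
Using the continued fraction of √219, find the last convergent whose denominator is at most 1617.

10951/740

√219 = [14; 1, 3, 1, 28, …] (period length 4).
Convergents:
  p_0/q_0 = 14/1
  p_1/q_1 = 15/1
  p_2/q_2 = 59/4
  p_3/q_3 = 74/5
  p_4/q_4 = 2131/144
  p_5/q_5 = 2205/149
  p_6/q_6 = 8746/591
  p_7/q_7 = 10951/740
  p_8/q_8 = 315374/21311
q_7 = 740 ≤ 1617 < 21311 = q_8, so the answer is 10951/740.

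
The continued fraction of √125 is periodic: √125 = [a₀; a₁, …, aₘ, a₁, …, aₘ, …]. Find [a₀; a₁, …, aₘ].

[11; 5, 1, 1, 5, 22]

a₀ = ⌊√125⌋ = 11.
With m₀=0, d₀=1 and mₖ₊₁ = dₖaₖ − mₖ, dₖ₊₁ = (n − mₖ₊₁²)/dₖ, aₖ₊₁ = ⌊(a₀+mₖ₊₁)/dₖ₊₁⌋:
  k=1: m=11, d=4, a=5
  k=2: m=9, d=11, a=1
  k=3: m=2, d=11, a=1
  k=4: m=9, d=4, a=5
  k=5: m=11, d=1, a=22
d=1 and a=2a₀=22 at k=5, so the next step gives (m, d) = (11, 4) again — its k=1 value — and the period has length 5.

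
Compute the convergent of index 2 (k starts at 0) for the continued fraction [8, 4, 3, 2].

Using pₖ = aₖpₖ₋₁ + pₖ₋₂, qₖ = aₖqₖ₋₁ + qₖ₋₂ (with p₋₁=1, p₋₂=0, q₋₁=0, q₋₂=1):
  k=0: a=8, p=8, q=1
  k=1: a=4, p=33, q=4
  k=2: a=3, p=107, q=13

107/13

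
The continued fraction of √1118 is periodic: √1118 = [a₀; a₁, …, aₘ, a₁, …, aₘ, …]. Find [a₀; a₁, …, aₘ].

a₀ = ⌊√1118⌋ = 33.
With m₀=0, d₀=1 and mₖ₊₁ = dₖaₖ − mₖ, dₖ₊₁ = (n − mₖ₊₁²)/dₖ, aₖ₊₁ = ⌊(a₀+mₖ₊₁)/dₖ₊₁⌋:
  k=1: m=33, d=29, a=2
  k=2: m=25, d=17, a=3
  k=3: m=26, d=26, a=2
  k=4: m=26, d=17, a=3
  k=5: m=25, d=29, a=2
  k=6: m=33, d=1, a=66
d=1 and a=2a₀=66 at k=6, so the next step gives (m, d) = (33, 29) again — its k=1 value — and the period has length 6.

[33; 2, 3, 2, 3, 2, 66]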